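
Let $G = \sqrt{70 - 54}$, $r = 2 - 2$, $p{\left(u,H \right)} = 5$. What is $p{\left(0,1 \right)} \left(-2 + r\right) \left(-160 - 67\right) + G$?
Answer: $2274$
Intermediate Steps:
$r = 0$
$G = 4$ ($G = \sqrt{16} = 4$)
$p{\left(0,1 \right)} \left(-2 + r\right) \left(-160 - 67\right) + G = 5 \left(-2 + 0\right) \left(-160 - 67\right) + 4 = 5 \left(-2\right) \left(-227\right) + 4 = \left(-10\right) \left(-227\right) + 4 = 2270 + 4 = 2274$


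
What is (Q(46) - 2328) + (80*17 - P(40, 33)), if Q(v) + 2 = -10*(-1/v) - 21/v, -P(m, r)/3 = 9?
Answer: -43389/46 ≈ -943.24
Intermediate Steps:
P(m, r) = -27 (P(m, r) = -3*9 = -27)
Q(v) = -2 - 11/v (Q(v) = -2 + (-10*(-1/v) - 21/v) = -2 + (-(-10)/v - 21/v) = -2 + (10/v - 21/v) = -2 - 11/v)
(Q(46) - 2328) + (80*17 - P(40, 33)) = ((-2 - 11/46) - 2328) + (80*17 - 1*(-27)) = ((-2 - 11*1/46) - 2328) + (1360 + 27) = ((-2 - 11/46) - 2328) + 1387 = (-103/46 - 2328) + 1387 = -107191/46 + 1387 = -43389/46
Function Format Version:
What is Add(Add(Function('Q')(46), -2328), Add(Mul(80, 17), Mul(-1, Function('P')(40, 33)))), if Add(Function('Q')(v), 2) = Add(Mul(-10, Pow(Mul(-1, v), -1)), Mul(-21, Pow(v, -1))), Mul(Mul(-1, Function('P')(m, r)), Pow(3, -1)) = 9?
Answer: Rational(-43389, 46) ≈ -943.24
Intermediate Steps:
Function('P')(m, r) = -27 (Function('P')(m, r) = Mul(-3, 9) = -27)
Function('Q')(v) = Add(-2, Mul(-11, Pow(v, -1))) (Function('Q')(v) = Add(-2, Add(Mul(-10, Pow(Mul(-1, v), -1)), Mul(-21, Pow(v, -1)))) = Add(-2, Add(Mul(-10, Mul(-1, Pow(v, -1))), Mul(-21, Pow(v, -1)))) = Add(-2, Add(Mul(10, Pow(v, -1)), Mul(-21, Pow(v, -1)))) = Add(-2, Mul(-11, Pow(v, -1))))
Add(Add(Function('Q')(46), -2328), Add(Mul(80, 17), Mul(-1, Function('P')(40, 33)))) = Add(Add(Add(-2, Mul(-11, Pow(46, -1))), -2328), Add(Mul(80, 17), Mul(-1, -27))) = Add(Add(Add(-2, Mul(-11, Rational(1, 46))), -2328), Add(1360, 27)) = Add(Add(Add(-2, Rational(-11, 46)), -2328), 1387) = Add(Add(Rational(-103, 46), -2328), 1387) = Add(Rational(-107191, 46), 1387) = Rational(-43389, 46)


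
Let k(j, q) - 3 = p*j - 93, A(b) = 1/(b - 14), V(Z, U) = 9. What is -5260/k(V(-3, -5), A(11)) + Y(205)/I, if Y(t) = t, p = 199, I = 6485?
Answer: -6752479/2206197 ≈ -3.0607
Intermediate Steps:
A(b) = 1/(-14 + b)
k(j, q) = -90 + 199*j (k(j, q) = 3 + (199*j - 93) = 3 + (-93 + 199*j) = -90 + 199*j)
-5260/k(V(-3, -5), A(11)) + Y(205)/I = -5260/(-90 + 199*9) + 205/6485 = -5260/(-90 + 1791) + 205*(1/6485) = -5260/1701 + 41/1297 = -6752479/2206197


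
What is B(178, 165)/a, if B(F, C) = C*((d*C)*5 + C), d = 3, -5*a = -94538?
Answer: 1089000/47269 ≈ 23.038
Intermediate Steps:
a = 94538/5 (a = -⅕*(-94538) = 94538/5 ≈ 18908.)
B(F, C) = 16*C² (B(F, C) = C*((3*C)*5 + C) = C*(15*C + C) = C*(16*C) = 16*C²)
B(178, 165)/a = (16*165²)/(94538/5) = (16*27225)*(5/94538) = 435600*(5/94538) = 1089000/47269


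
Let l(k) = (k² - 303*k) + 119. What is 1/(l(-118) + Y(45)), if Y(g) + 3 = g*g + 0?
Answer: 1/51819 ≈ 1.9298e-5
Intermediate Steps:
l(k) = 119 + k² - 303*k
Y(g) = -3 + g² (Y(g) = -3 + (g*g + 0) = -3 + (g² + 0) = -3 + g²)
1/(l(-118) + Y(45)) = 1/((119 + (-118)² - 303*(-118)) + (-3 + 45²)) = 1/((119 + 13924 + 35754) + (-3 + 2025)) = 1/(49797 + 2022) = 1/51819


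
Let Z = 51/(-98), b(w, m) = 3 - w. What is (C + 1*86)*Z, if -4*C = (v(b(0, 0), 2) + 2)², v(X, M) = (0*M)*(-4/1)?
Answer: -4335/98 ≈ -44.235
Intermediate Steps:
v(X, M) = 0 (v(X, M) = 0*(-4*1) = 0*(-4) = 0)
Z = -51/98 (Z = 51*(-1/98) = -51/98 ≈ -0.52041)
C = -1 (C = -(0 + 2)²/4 = -¼*2² = -¼*4 = -1)
(C + 1*86)*Z = (-1 + 1*86)*(-51/98) = (-1 + 86)*(-51/98) = 85*(-51/98) = -4335/98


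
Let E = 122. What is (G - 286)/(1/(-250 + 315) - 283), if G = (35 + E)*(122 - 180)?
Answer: 305240/9197 ≈ 33.189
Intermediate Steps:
G = -9106 (G = (35 + 122)*(122 - 180) = 157*(-58) = -9106)
(G - 286)/(1/(-250 + 315) - 283) = (-9106 - 286)/(1/(-250 + 315) - 283) = -9392/(1/65 - 283) = -9392/(-18394/65) = -9392*(-65/18394) = 305240/9197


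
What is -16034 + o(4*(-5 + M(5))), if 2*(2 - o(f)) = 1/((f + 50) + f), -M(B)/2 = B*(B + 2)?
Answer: -17635199/1100 ≈ -16032.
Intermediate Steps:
M(B) = -2*B*(2 + B) (M(B) = -2*B*(B + 2) = -2*B*(2 + B))
o(f) = 2 - 1/(2*(50 + 2*f)) (o(f) = 2 - 1/(2*((f + 50) + f)) = 2 - 1/(2*((50 + f) + f)) = 2 - 1/(2*(50 + 2*f)))
-16034 + o(4*(-5 + M(5))) = -16034 + (199 + 8*(4*(-5 - 2*5*(2 + 5))))/(4*(25 + 4*(-5 - 2*5*(2 + 5)))) = -16034 + (199 + 8*(4*(-5 - 2*5*7)))/(4*(25 + 4*(-5 - 2*5*7))) = -16034 + (199 + 8*(4*(-5 - 70)))/(4*(25 + 4*(-5 - 70))) = -16034 + (199 + 8*(4*(-75)))/(4*(25 + 4*(-75))) = -16034 + (199 + 8*(-300))/(4*(25 - 300)) = -16034 + (1/4)*(199 - 2400)/(-275) = -16034 + (1/4)*(-1/275)*(-2201) = -16034 + 2201/1100 = -17635199/1100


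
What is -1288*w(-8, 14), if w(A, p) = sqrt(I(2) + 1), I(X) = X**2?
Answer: -1288*sqrt(5) ≈ -2880.1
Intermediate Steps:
w(A, p) = sqrt(5) (w(A, p) = sqrt(2**2 + 1) = sqrt(4 + 1) = sqrt(5))
-1288*w(-8, 14) = -1288*sqrt(5)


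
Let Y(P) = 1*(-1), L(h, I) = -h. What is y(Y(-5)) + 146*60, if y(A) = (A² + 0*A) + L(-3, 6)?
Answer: 8764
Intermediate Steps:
Y(P) = -1
y(A) = 3 + A² (y(A) = (A² + 0*A) - 1*(-3) = (A² + 0) + 3 = A² + 3 = 3 + A²)
y(Y(-5)) + 146*60 = (3 + (-1)²) + 146*60 = (3 + 1) + 8760 = 4 + 8760 = 8764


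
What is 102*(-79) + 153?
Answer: -7905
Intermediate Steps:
102*(-79) + 153 = -8058 + 153 = -7905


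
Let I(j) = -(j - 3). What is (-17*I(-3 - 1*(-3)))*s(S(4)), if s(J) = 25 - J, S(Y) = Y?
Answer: -1071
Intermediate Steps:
I(j) = 3 - j (I(j) = -(-3 + j) = 3 - j)
(-17*I(-3 - 1*(-3)))*s(S(4)) = (-17*(3 - (-3 - 1*(-3))))*(25 - 1*4) = (-17*(3 - (-3 + 3)))*(25 - 4) = -17*(3 - 1*0)*21 = -17*(3 + 0)*21 = -17*3*21 = -51*21 = -1071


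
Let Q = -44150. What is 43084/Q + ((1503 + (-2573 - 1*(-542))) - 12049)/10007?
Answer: -493208069/220904525 ≈ -2.2327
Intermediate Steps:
43084/Q + ((1503 + (-2573 - 1*(-542))) - 12049)/10007 = 43084/(-44150) + ((1503 + (-2573 - 1*(-542))) - 12049)/10007 = 43084*(-1/44150) + ((1503 + (-2573 + 542)) - 12049)*(1/10007) = -21542/22075 + ((1503 - 2031) - 12049)*(1/10007) = -21542/22075 + (-528 - 12049)*(1/10007) = -21542/22075 - 12577*1/10007 = -21542/22075 - 12577/10007 = -493208069/220904525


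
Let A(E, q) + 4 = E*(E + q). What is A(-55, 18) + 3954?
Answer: 5985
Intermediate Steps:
A(E, q) = -4 + E*(E + q)
A(-55, 18) + 3954 = (-4 + (-55)² - 55*18) + 3954 = (-4 + 3025 - 990) + 3954 = 2031 + 3954 = 5985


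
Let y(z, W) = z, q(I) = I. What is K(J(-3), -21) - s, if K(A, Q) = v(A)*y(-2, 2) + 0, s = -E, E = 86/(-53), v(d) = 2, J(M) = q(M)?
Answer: -298/53 ≈ -5.6226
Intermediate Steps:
J(M) = M
E = -86/53 (E = 86*(-1/53) = -86/53 ≈ -1.6226)
s = 86/53 (s = -1*(-86/53) = 86/53 ≈ 1.6226)
K(A, Q) = -4 (K(A, Q) = 2*(-2) + 0 = -4 + 0 = -4)
K(J(-3), -21) - s = -4 - 1*86/53 = -4 - 86/53 = -298/53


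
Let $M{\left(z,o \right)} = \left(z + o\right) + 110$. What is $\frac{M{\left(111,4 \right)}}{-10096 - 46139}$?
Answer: $- \frac{15}{3749} \approx -0.0040011$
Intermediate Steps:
$M{\left(z,o \right)} = 110 + o + z$ ($M{\left(z,o \right)} = \left(o + z\right) + 110 = 110 + o + z$)
$\frac{M{\left(111,4 \right)}}{-10096 - 46139} = \frac{110 + 4 + 111}{-10096 - 46139} = \frac{225}{-56235} = 225 \left(- \frac{1}{56235}\right) = - \frac{15}{3749}$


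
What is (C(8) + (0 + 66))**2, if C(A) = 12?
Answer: 6084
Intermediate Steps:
(C(8) + (0 + 66))**2 = (12 + (0 + 66))**2 = (12 + 66)**2 = 78**2 = 6084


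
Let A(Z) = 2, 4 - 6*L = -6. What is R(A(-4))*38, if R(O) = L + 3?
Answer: 532/3 ≈ 177.33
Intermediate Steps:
L = 5/3 (L = 2/3 - 1/6*(-6) = 2/3 + 1 = 5/3 ≈ 1.6667)
R(O) = 14/3 (R(O) = 5/3 + 3 = 14/3)
R(A(-4))*38 = (14/3)*38 = 532/3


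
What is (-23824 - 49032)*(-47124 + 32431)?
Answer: 1070473208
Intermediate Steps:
(-23824 - 49032)*(-47124 + 32431) = -72856*(-14693) = 1070473208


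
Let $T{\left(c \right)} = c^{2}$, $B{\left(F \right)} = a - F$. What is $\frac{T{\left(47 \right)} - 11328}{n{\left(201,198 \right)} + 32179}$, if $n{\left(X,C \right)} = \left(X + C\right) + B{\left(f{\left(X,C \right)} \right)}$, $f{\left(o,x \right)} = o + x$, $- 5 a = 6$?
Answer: $- \frac{45595}{160889} \approx -0.28339$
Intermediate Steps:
$a = - \frac{6}{5}$ ($a = \left(- \frac{1}{5}\right) 6 = - \frac{6}{5} \approx -1.2$)
$B{\left(F \right)} = - \frac{6}{5} - F$
$n{\left(X,C \right)} = - \frac{6}{5}$ ($n{\left(X,C \right)} = \left(X + C\right) - \left(\frac{6}{5} + C + X\right) = \left(C + X\right) - \left(\frac{6}{5} + C + X\right) = - \frac{6}{5}$)
$\frac{T{\left(47 \right)} - 11328}{n{\left(201,198 \right)} + 32179} = \frac{47^{2} - 11328}{- \frac{6}{5} + 32179} = \frac{2209 - 11328}{\frac{160889}{5}} = \left(-9119\right) \frac{5}{160889} = - \frac{45595}{160889}$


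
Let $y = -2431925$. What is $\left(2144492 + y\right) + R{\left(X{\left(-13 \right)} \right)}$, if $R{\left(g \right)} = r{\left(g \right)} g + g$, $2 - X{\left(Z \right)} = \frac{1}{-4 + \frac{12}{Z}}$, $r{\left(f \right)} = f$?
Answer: $- \frac{1177296663}{4096} \approx -2.8743 \cdot 10^{5}$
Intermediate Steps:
$X{\left(Z \right)} = 2 - \frac{1}{-4 + \frac{12}{Z}}$
$R{\left(g \right)} = g + g^{2}$ ($R{\left(g \right)} = g g + g = g^{2} + g = g + g^{2}$)
$\left(2144492 + y\right) + R{\left(X{\left(-13 \right)} \right)} = \left(2144492 - 2431925\right) + \frac{3 \left(-8 + 3 \left(-13\right)\right)}{4 \left(-3 - 13\right)} \left(1 + \frac{3 \left(-8 + 3 \left(-13\right)\right)}{4 \left(-3 - 13\right)}\right) = -287433 + \frac{3 \left(-8 - 39\right)}{4 \left(-16\right)} \left(1 + \frac{3 \left(-8 - 39\right)}{4 \left(-16\right)}\right) = -287433 + \frac{3}{4} \left(- \frac{1}{16}\right) \left(-47\right) \left(1 + \frac{3}{4} \left(- \frac{1}{16}\right) \left(-47\right)\right) = -287433 + \frac{141 \left(1 + \frac{141}{64}\right)}{64} = -287433 + \frac{141}{64} \cdot \frac{205}{64} = -287433 + \frac{28905}{4096} = - \frac{1177296663}{4096}$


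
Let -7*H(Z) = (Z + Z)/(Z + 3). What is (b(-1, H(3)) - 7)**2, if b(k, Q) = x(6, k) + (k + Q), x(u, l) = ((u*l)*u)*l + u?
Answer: 56169/49 ≈ 1146.3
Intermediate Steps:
x(u, l) = u + l**2*u**2 (x(u, l) = ((l*u)*u)*l + u = (l*u**2)*l + u = l**2*u**2 + u = u + l**2*u**2)
H(Z) = -2*Z/(7*(3 + Z)) (H(Z) = -(Z + Z)/(7*(Z + 3)) = -2*Z/(7*(3 + Z)))
b(k, Q) = 6 + Q + k + 36*k**2 (b(k, Q) = 6*(1 + 6*k**2) + (k + Q) = (6 + 36*k**2) + (Q + k) = 6 + Q + k + 36*k**2)
(b(-1, H(3)) - 7)**2 = ((6 - 2*3/(21 + 7*3) - 1 + 36*(-1)**2) - 7)**2 = ((6 - 2*3/(21 + 21) - 1 + 36*1) - 7)**2 = ((6 - 2*3/42 - 1 + 36) - 7)**2 = ((6 - 2*3*1/42 - 1 + 36) - 7)**2 = ((6 - 1/7 - 1 + 36) - 7)**2 = (286/7 - 7)**2 = (237/7)**2 = 56169/49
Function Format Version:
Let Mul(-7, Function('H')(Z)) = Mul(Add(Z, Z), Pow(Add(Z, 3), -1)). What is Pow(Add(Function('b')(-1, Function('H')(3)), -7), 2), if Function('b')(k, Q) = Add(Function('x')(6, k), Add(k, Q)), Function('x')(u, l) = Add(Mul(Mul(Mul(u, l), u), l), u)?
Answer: Rational(56169, 49) ≈ 1146.3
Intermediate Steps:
Function('x')(u, l) = Add(u, Mul(Pow(l, 2), Pow(u, 2))) (Function('x')(u, l) = Add(Mul(Mul(Mul(l, u), u), l), u) = Add(Mul(Mul(l, Pow(u, 2)), l), u) = Add(Mul(Pow(l, 2), Pow(u, 2)), u) = Add(u, Mul(Pow(l, 2), Pow(u, 2))))
Function('H')(Z) = Mul(Rational(-2, 7), Z, Pow(Add(3, Z), -1)) (Function('H')(Z) = Mul(Rational(-1, 7), Mul(Add(Z, Z), Pow(Add(Z, 3), -1))) = Mul(Rational(-1, 7), Mul(Mul(2, Z), Pow(Add(3, Z), -1))) = Mul(Rational(-1, 7), Mul(2, Z, Pow(Add(3, Z), -1))) = Mul(Rational(-2, 7), Z, Pow(Add(3, Z), -1)))
Function('b')(k, Q) = Add(6, Q, k, Mul(36, Pow(k, 2))) (Function('b')(k, Q) = Add(Mul(6, Add(1, Mul(6, Pow(k, 2)))), Add(k, Q)) = Add(Add(6, Mul(36, Pow(k, 2))), Add(Q, k)) = Add(6, Q, k, Mul(36, Pow(k, 2))))
Pow(Add(Function('b')(-1, Function('H')(3)), -7), 2) = Pow(Add(Add(6, Mul(-2, 3, Pow(Add(21, Mul(7, 3)), -1)), -1, Mul(36, Pow(-1, 2))), -7), 2) = Pow(Add(Add(6, Mul(-2, 3, Pow(Add(21, 21), -1)), -1, Mul(36, 1)), -7), 2) = Pow(Add(Add(6, Mul(-2, 3, Pow(42, -1)), -1, 36), -7), 2) = Pow(Add(Add(6, Mul(-2, 3, Rational(1, 42)), -1, 36), -7), 2) = Pow(Add(Add(6, Rational(-1, 7), -1, 36), -7), 2) = Pow(Add(Rational(286, 7), -7), 2) = Pow(Rational(237, 7), 2) = Rational(56169, 49)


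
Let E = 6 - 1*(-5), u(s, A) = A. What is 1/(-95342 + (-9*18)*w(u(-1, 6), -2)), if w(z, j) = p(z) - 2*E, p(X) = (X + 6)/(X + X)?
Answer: -1/91940 ≈ -1.0877e-5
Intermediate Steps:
p(X) = (6 + X)/(2*X) (p(X) = (6 + X)/((2*X)) = (6 + X)*(1/(2*X)) = (6 + X)/(2*X))
E = 11 (E = 6 + 5 = 11)
w(z, j) = -22 + (6 + z)/(2*z) (w(z, j) = (6 + z)/(2*z) - 2*11 = (6 + z)/(2*z) - 22 = -22 + (6 + z)/(2*z))
1/(-95342 + (-9*18)*w(u(-1, 6), -2)) = 1/(-95342 + (-9*18)*(-43/2 + 3/6)) = 1/(-95342 - 162*(-43/2 + 3*(⅙))) = 1/(-95342 - 162*(-43/2 + ½)) = 1/(-95342 - 162*(-21)) = 1/(-95342 + 3402) = 1/(-91940) = -1/91940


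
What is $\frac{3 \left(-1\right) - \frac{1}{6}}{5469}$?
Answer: $- \frac{19}{32814} \approx -0.00057902$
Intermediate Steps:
$\frac{3 \left(-1\right) - \frac{1}{6}}{5469} = \left(-3 - \frac{1}{6}\right) \frac{1}{5469} = \left(- \frac{19}{6}\right) \frac{1}{5469} = - \frac{19}{32814}$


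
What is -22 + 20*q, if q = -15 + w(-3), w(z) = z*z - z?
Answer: -82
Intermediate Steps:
w(z) = z² - z
q = -3 (q = -15 - 3*(-1 - 3) = -15 - 3*(-4) = -15 + 12 = -3)
-22 + 20*q = -22 + 20*(-3) = -22 - 60 = -82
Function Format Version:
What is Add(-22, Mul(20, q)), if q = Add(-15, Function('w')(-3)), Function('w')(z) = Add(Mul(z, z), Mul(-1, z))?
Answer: -82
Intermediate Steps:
Function('w')(z) = Add(Pow(z, 2), Mul(-1, z))
q = -3 (q = Add(-15, Mul(-3, Add(-1, -3))) = Add(-15, Mul(-3, -4)) = Add(-15, 12) = -3)
Add(-22, Mul(20, q)) = Add(-22, Mul(20, -3)) = Add(-22, -60) = -82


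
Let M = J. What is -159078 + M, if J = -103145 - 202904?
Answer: -465127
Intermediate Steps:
J = -306049
M = -306049
-159078 + M = -159078 - 306049 = -465127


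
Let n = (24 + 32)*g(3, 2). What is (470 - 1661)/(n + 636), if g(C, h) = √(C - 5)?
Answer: -189369/102692 + 8337*I*√2/51346 ≈ -1.844 + 0.22962*I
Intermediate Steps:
g(C, h) = √(-5 + C)
n = 56*I*√2 (n = (24 + 32)*√(-5 + 3) = 56*√(-2) = 56*(I*√2) = 56*I*√2 ≈ 79.196*I)
(470 - 1661)/(n + 636) = (470 - 1661)/(56*I*√2 + 636) = -1191/(636 + 56*I*√2)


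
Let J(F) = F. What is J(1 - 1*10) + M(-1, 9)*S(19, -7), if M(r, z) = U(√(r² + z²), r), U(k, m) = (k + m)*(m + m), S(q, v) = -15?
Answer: -39 + 30*√82 ≈ 232.66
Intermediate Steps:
U(k, m) = 2*m*(k + m) (U(k, m) = (k + m)*(2*m) = 2*m*(k + m))
M(r, z) = 2*r*(r + √(r² + z²)) (M(r, z) = 2*r*(√(r² + z²) + r) = 2*r*(r + √(r² + z²)))
J(1 - 1*10) + M(-1, 9)*S(19, -7) = (1 - 1*10) + (2*(-1)*(-1 + √((-1)² + 9²)))*(-15) = (1 - 10) + (2*(-1)*(-1 + √(1 + 81)))*(-15) = -9 + (2*(-1)*(-1 + √82))*(-15) = -9 + (2 - 2*√82)*(-15) = -9 + (-30 + 30*√82) = -39 + 30*√82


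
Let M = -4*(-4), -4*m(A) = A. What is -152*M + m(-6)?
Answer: -4861/2 ≈ -2430.5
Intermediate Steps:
m(A) = -A/4
M = 16
-152*M + m(-6) = -152*16 - 1/4*(-6) = -2432 + 3/2 = -4861/2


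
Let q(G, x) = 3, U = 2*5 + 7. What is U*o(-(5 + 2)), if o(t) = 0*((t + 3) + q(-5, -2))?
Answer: 0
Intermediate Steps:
U = 17 (U = 10 + 7 = 17)
o(t) = 0 (o(t) = 0*((t + 3) + 3) = 0*((3 + t) + 3) = 0*(6 + t) = 0)
U*o(-(5 + 2)) = 17*0 = 0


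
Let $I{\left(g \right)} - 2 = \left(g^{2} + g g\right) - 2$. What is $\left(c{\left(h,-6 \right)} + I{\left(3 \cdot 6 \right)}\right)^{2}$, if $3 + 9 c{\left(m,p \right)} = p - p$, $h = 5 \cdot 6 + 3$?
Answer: $\frac{3775249}{9} \approx 4.1947 \cdot 10^{5}$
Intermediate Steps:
$h = 33$ ($h = 30 + 3 = 33$)
$c{\left(m,p \right)} = - \frac{1}{3}$ ($c{\left(m,p \right)} = - \frac{1}{3} + \frac{p - p}{9} = - \frac{1}{3} + \frac{1}{9} \cdot 0 = - \frac{1}{3} + 0 = - \frac{1}{3}$)
$I{\left(g \right)} = 2 g^{2}$ ($I{\left(g \right)} = 2 - \left(2 - g^{2} - g g\right) = 2 + \left(\left(g^{2} + g^{2}\right) - 2\right) = 2 + \left(2 g^{2} - 2\right) = 2 + \left(-2 + 2 g^{2}\right) = 2 g^{2}$)
$\left(c{\left(h,-6 \right)} + I{\left(3 \cdot 6 \right)}\right)^{2} = \left(- \frac{1}{3} + 2 \left(3 \cdot 6\right)^{2}\right)^{2} = \left(- \frac{1}{3} + 2 \cdot 18^{2}\right)^{2} = \left(- \frac{1}{3} + 2 \cdot 324\right)^{2} = \left(- \frac{1}{3} + 648\right)^{2} = \left(\frac{1943}{3}\right)^{2} = \frac{3775249}{9}$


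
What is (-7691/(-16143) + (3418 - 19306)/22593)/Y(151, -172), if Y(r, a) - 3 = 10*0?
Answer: -27572407/364718799 ≈ -0.075599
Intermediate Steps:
Y(r, a) = 3 (Y(r, a) = 3 + 10*0 = 3 + 0 = 3)
(-7691/(-16143) + (3418 - 19306)/22593)/Y(151, -172) = (-7691/(-16143) + (3418 - 19306)/22593)/3 = (-7691*(-1/16143) - 15888*1/22593)*(⅓) = (7691/16143 - 5296/7531)*(⅓) = -27572407/121572933*⅓ = -27572407/364718799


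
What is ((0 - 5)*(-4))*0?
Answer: 0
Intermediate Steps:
((0 - 5)*(-4))*0 = -5*(-4)*0 = 20*0 = 0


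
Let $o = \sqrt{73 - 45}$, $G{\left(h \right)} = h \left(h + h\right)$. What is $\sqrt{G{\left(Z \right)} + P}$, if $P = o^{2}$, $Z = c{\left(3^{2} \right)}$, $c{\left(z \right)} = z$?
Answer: $\sqrt{190} \approx 13.784$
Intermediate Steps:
$Z = 9$ ($Z = 3^{2} = 9$)
$G{\left(h \right)} = 2 h^{2}$ ($G{\left(h \right)} = h 2 h = 2 h^{2}$)
$o = 2 \sqrt{7}$ ($o = \sqrt{28} = 2 \sqrt{7} \approx 5.2915$)
$P = 28$ ($P = \left(2 \sqrt{7}\right)^{2} = 28$)
$\sqrt{G{\left(Z \right)} + P} = \sqrt{2 \cdot 9^{2} + 28} = \sqrt{2 \cdot 81 + 28} = \sqrt{162 + 28} = \sqrt{190}$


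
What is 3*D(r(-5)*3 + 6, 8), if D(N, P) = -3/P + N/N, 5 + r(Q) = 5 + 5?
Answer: 15/8 ≈ 1.8750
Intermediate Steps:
r(Q) = 5 (r(Q) = -5 + (5 + 5) = -5 + 10 = 5)
D(N, P) = 1 - 3/P (D(N, P) = -3/P + 1 = 1 - 3/P)
3*D(r(-5)*3 + 6, 8) = 3*((-3 + 8)/8) = 3*((⅛)*5) = 3*(5/8) = 15/8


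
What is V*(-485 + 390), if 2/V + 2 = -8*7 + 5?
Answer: 190/53 ≈ 3.5849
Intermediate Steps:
V = -2/53 (V = 2/(-2 + (-8*7 + 5)) = 2/(-2 + (-56 + 5)) = 2/(-2 - 51) = 2/(-53) = 2*(-1/53) = -2/53 ≈ -0.037736)
V*(-485 + 390) = -2*(-485 + 390)/53 = -2/53*(-95) = 190/53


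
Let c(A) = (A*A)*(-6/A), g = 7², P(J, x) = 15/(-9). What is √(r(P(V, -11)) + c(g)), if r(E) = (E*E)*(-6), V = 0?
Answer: 2*I*√699/3 ≈ 17.626*I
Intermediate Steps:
P(J, x) = -5/3 (P(J, x) = 15*(-⅑) = -5/3)
r(E) = -6*E² (r(E) = E²*(-6) = -6*E²)
g = 49
c(A) = -6*A (c(A) = A²*(-6/A) = -6*A)
√(r(P(V, -11)) + c(g)) = √(-6*(-5/3)² - 6*49) = √(-6*25/9 - 294) = √(-50/3 - 294) = √(-932/3) = 2*I*√699/3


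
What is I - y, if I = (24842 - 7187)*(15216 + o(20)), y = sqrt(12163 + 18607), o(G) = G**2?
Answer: 275700480 - sqrt(30770) ≈ 2.7570e+8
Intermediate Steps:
y = sqrt(30770) ≈ 175.41
I = 275700480 (I = (24842 - 7187)*(15216 + 20**2) = 17655*(15216 + 400) = 17655*15616 = 275700480)
I - y = 275700480 - sqrt(30770)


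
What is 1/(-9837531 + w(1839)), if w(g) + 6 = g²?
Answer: -1/6455616 ≈ -1.5490e-7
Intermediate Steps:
w(g) = -6 + g²
1/(-9837531 + w(1839)) = 1/(-9837531 + (-6 + 1839²)) = 1/(-9837531 + (-6 + 3381921)) = 1/(-9837531 + 3381915) = 1/(-6455616) = -1/6455616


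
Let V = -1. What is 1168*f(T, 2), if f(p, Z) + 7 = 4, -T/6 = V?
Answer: -3504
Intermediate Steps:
T = 6 (T = -6*(-1) = 6)
f(p, Z) = -3 (f(p, Z) = -7 + 4 = -3)
1168*f(T, 2) = 1168*(-3) = -3504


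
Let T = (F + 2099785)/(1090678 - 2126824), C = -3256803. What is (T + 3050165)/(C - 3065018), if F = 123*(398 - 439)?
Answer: -1580207084674/3275164770933 ≈ -0.48248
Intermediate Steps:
F = -5043 (F = 123*(-41) = -5043)
T = -1047371/518073 (T = (-5043 + 2099785)/(1090678 - 2126824) = 2094742/(-1036146) = 2094742*(-1/1036146) = -1047371/518073 ≈ -2.0217)
(T + 3050165)/(C - 3065018) = (-1047371/518073 + 3050165)/(-3256803 - 3065018) = (1580207084674/518073)/(-6321821) = (1580207084674/518073)*(-1/6321821) = -1580207084674/3275164770933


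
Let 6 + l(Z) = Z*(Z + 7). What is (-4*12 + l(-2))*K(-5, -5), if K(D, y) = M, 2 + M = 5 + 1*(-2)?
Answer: -64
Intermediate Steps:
M = 1 (M = -2 + (5 + 1*(-2)) = -2 + (5 - 2) = -2 + 3 = 1)
K(D, y) = 1
l(Z) = -6 + Z*(7 + Z) (l(Z) = -6 + Z*(Z + 7) = -6 + Z*(7 + Z))
(-4*12 + l(-2))*K(-5, -5) = (-4*12 + (-6 + (-2)² + 7*(-2)))*1 = (-48 + (-6 + 4 - 14))*1 = (-48 - 16)*1 = -64*1 = -64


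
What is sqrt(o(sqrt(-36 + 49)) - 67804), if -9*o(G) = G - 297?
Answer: sqrt(-609939 - sqrt(13))/3 ≈ 260.33*I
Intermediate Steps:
o(G) = 33 - G/9 (o(G) = -(G - 297)/9 = -(-297 + G)/9 = 33 - G/9)
sqrt(o(sqrt(-36 + 49)) - 67804) = sqrt((33 - sqrt(-36 + 49)/9) - 67804) = sqrt((33 - sqrt(13)/9) - 67804) = sqrt(-67771 - sqrt(13)/9)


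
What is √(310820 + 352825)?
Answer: √663645 ≈ 814.64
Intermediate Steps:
√(310820 + 352825) = √663645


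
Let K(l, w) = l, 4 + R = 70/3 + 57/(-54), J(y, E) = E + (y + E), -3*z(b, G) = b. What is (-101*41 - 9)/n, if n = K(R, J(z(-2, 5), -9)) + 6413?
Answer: -74700/115763 ≈ -0.64528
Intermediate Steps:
z(b, G) = -b/3
J(y, E) = y + 2*E (J(y, E) = E + (E + y) = y + 2*E)
R = 329/18 (R = -4 + (70/3 + 57/(-54)) = -4 + (70*(⅓) + 57*(-1/54)) = -4 + (70/3 - 19/18) = -4 + 401/18 = 329/18 ≈ 18.278)
n = 115763/18 (n = 329/18 + 6413 = 115763/18 ≈ 6431.3)
(-101*41 - 9)/n = (-101*41 - 9)/(115763/18) = (-4141 - 9)*(18/115763) = -4150*18/115763 = -74700/115763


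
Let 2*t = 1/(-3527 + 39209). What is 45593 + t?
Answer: 3253698853/71364 ≈ 45593.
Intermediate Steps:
t = 1/71364 (t = 1/(2*(-3527 + 39209)) = (1/2)/35682 = (1/2)*(1/35682) = 1/71364 ≈ 1.4013e-5)
45593 + t = 45593 + 1/71364 = 3253698853/71364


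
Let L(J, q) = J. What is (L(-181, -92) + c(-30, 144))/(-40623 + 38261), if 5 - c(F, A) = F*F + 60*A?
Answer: 4858/1181 ≈ 4.1135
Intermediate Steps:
c(F, A) = 5 - F² - 60*A (c(F, A) = 5 - (F*F + 60*A) = 5 - (F² + 60*A) = 5 + (-F² - 60*A) = 5 - F² - 60*A)
(L(-181, -92) + c(-30, 144))/(-40623 + 38261) = (-181 + (5 - 1*(-30)² - 60*144))/(-40623 + 38261) = (-181 + (5 - 1*900 - 8640))/(-2362) = (-181 + (5 - 900 - 8640))*(-1/2362) = (-181 - 9535)*(-1/2362) = -9716*(-1/2362) = 4858/1181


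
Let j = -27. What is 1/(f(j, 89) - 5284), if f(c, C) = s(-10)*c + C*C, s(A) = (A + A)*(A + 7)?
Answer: 1/1017 ≈ 0.00098328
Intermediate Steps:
s(A) = 2*A*(7 + A) (s(A) = (2*A)*(7 + A) = 2*A*(7 + A))
f(c, C) = C² + 60*c (f(c, C) = (2*(-10)*(7 - 10))*c + C*C = (2*(-10)*(-3))*c + C² = 60*c + C² = C² + 60*c)
1/(f(j, 89) - 5284) = 1/((89² + 60*(-27)) - 5284) = 1/((7921 - 1620) - 5284) = 1/(6301 - 5284) = 1/1017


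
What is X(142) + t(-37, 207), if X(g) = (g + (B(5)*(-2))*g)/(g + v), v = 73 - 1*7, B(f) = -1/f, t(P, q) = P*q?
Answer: -3982183/520 ≈ -7658.0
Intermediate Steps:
v = 66 (v = 73 - 7 = 66)
X(g) = 7*g/(5*(66 + g)) (X(g) = (g + (-1/5*(-2))*g)/(g + 66) = (g + (-1*⅕*(-2))*g)/(66 + g) = (g + (-⅕*(-2))*g)/(66 + g) = (g + 2*g/5)/(66 + g) = (7*g/5)/(66 + g) = 7*g/(5*(66 + g)))
X(142) + t(-37, 207) = (7/5)*142/(66 + 142) - 37*207 = (7/5)*142/208 - 7659 = (7/5)*142*(1/208) - 7659 = 497/520 - 7659 = -3982183/520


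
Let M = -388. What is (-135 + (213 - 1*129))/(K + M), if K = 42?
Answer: 51/346 ≈ 0.14740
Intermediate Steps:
(-135 + (213 - 1*129))/(K + M) = (-135 + (213 - 1*129))/(42 - 388) = (-135 + (213 - 129))/(-346) = (-135 + 84)*(-1/346) = -51*(-1/346) = 51/346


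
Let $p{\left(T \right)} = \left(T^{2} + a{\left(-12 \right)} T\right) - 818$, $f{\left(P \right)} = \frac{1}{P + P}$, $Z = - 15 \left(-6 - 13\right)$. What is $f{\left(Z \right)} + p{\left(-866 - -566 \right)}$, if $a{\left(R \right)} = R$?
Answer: $\frac{52885741}{570} \approx 92782.0$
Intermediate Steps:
$Z = 285$ ($Z = \left(-15\right) \left(-19\right) = 285$)
$f{\left(P \right)} = \frac{1}{2 P}$
$p{\left(T \right)} = -818 + T^{2} - 12 T$ ($p{\left(T \right)} = \left(T^{2} - 12 T\right) - 818 = -818 + T^{2} - 12 T$)
$f{\left(Z \right)} + p{\left(-866 - -566 \right)} = \frac{1}{2 \cdot 285} - \left(818 - \left(-866 - -566\right)^{2} + 12 \left(-866 - -566\right)\right) = \frac{1}{2} \cdot \frac{1}{285} - \left(818 - \left(-866 + 566\right)^{2} + 12 \left(-866 + 566\right)\right) = \frac{1}{570} - \left(-2782 - 90000\right) = \frac{1}{570} + \left(-818 + 90000 + 3600\right) = \frac{1}{570} + 92782 = \frac{52885741}{570}$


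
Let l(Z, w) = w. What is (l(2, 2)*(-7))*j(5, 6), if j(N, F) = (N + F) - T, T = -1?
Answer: -168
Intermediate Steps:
j(N, F) = 1 + F + N (j(N, F) = (N + F) - 1*(-1) = (F + N) + 1 = 1 + F + N)
(l(2, 2)*(-7))*j(5, 6) = (2*(-7))*(1 + 6 + 5) = -14*12 = -168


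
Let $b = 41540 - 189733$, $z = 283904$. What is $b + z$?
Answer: $135711$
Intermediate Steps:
$b = -148193$ ($b = 41540 - 189733 = -148193$)
$b + z = -148193 + 283904 = 135711$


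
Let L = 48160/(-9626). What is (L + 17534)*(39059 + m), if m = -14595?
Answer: 2063955804768/4813 ≈ 4.2883e+8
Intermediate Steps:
L = -24080/4813 (L = 48160*(-1/9626) = -24080/4813 ≈ -5.0031)
(L + 17534)*(39059 + m) = (-24080/4813 + 17534)*(39059 - 14595) = (84367062/4813)*24464 = 2063955804768/4813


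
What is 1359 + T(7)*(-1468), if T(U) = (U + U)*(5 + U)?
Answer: -245265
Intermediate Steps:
T(U) = 2*U*(5 + U) (T(U) = (2*U)*(5 + U) = 2*U*(5 + U))
1359 + T(7)*(-1468) = 1359 + (2*7*(5 + 7))*(-1468) = 1359 + (2*7*12)*(-1468) = 1359 + 168*(-1468) = 1359 - 246624 = -245265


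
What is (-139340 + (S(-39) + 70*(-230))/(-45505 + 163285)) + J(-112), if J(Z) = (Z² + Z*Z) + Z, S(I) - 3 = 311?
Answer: -2244967951/19630 ≈ -1.1436e+5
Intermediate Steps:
S(I) = 314 (S(I) = 3 + 311 = 314)
J(Z) = Z + 2*Z² (J(Z) = (Z² + Z²) + Z = 2*Z² + Z = Z + 2*Z²)
(-139340 + (S(-39) + 70*(-230))/(-45505 + 163285)) + J(-112) = (-139340 + (314 + 70*(-230))/(-45505 + 163285)) - 112*(1 + 2*(-112)) = (-139340 + (314 - 16100)/117780) - 112*(1 - 224) = (-139340 - 15786*1/117780) - 112*(-223) = (-139340 - 2631/19630) + 24976 = -2735246831/19630 + 24976 = -2244967951/19630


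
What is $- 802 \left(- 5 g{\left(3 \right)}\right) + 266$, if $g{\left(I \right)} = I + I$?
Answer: $24326$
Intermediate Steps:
$g{\left(I \right)} = 2 I$
$- 802 \left(- 5 g{\left(3 \right)}\right) + 266 = - 802 \left(- 5 \cdot 2 \cdot 3\right) + 266 = - 802 \left(\left(-5\right) 6\right) + 266 = \left(-802\right) \left(-30\right) + 266 = 24060 + 266 = 24326$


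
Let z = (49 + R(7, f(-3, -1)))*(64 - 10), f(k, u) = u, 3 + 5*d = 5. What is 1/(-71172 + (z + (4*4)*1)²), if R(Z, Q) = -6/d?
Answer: 1/3358732 ≈ 2.9773e-7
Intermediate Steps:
d = ⅖ (d = -⅗ + (⅕)*5 = -⅗ + 1 = ⅖ ≈ 0.40000)
R(Z, Q) = -15 (R(Z, Q) = -6/⅖ = -6*5/2 = -15)
z = 1836 (z = (49 - 15)*(64 - 10) = 34*54 = 1836)
1/(-71172 + (z + (4*4)*1)²) = 1/(-71172 + (1836 + (4*4)*1)²) = 1/(-71172 + (1836 + 16*1)²) = 1/(-71172 + (1836 + 16)²) = 1/(-71172 + 1852²) = 1/(-71172 + 3429904) = 1/3358732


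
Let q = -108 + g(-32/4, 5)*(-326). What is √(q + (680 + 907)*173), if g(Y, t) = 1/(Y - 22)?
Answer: 2*√15438030/15 ≈ 523.88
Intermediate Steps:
g(Y, t) = 1/(-22 + Y)
q = -1457/15 (q = -108 - 326/(-22 - 32/4) = -108 - 326/(-22 - 32*¼) = -108 - 326/(-22 - 8) = -108 - 326/(-30) = -108 - 1/30*(-326) = -108 + 163/15 = -1457/15 ≈ -97.133)
√(q + (680 + 907)*173) = √(-1457/15 + (680 + 907)*173) = √(-1457/15 + 1587*173) = √(-1457/15 + 274551) = √(4116808/15) = 2*√15438030/15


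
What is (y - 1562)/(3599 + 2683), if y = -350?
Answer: -956/3141 ≈ -0.30436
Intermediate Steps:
(y - 1562)/(3599 + 2683) = (-350 - 1562)/(3599 + 2683) = -1912/6282 = -1912*1/6282 = -956/3141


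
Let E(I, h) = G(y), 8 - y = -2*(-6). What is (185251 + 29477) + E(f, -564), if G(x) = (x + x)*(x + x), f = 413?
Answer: 214792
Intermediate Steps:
y = -4 (y = 8 - (-2)*(-6) = 8 - 1*12 = 8 - 12 = -4)
G(x) = 4*x**2 (G(x) = (2*x)*(2*x) = 4*x**2)
E(I, h) = 64 (E(I, h) = 4*(-4)**2 = 4*16 = 64)
(185251 + 29477) + E(f, -564) = (185251 + 29477) + 64 = 214728 + 64 = 214792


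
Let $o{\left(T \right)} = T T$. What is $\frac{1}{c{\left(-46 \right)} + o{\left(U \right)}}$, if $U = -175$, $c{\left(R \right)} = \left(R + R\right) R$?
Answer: $\frac{1}{34857} \approx 2.8689 \cdot 10^{-5}$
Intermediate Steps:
$c{\left(R \right)} = 2 R^{2}$ ($c{\left(R \right)} = 2 R R = 2 R^{2}$)
$o{\left(T \right)} = T^{2}$
$\frac{1}{c{\left(-46 \right)} + o{\left(U \right)}} = \frac{1}{2 \left(-46\right)^{2} + \left(-175\right)^{2}} = \frac{1}{2 \cdot 2116 + 30625} = \frac{1}{4232 + 30625} = \frac{1}{34857}$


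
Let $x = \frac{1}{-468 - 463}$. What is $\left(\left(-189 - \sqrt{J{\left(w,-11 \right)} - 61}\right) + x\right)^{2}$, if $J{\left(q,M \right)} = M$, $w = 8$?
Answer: $\frac{30899514808}{866761} + \frac{2111520 i \sqrt{2}}{931} \approx 35649.0 + 3207.5 i$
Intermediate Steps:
$x = - \frac{1}{931}$ ($x = \frac{1}{-931} = - \frac{1}{931} \approx -0.0010741$)
$\left(\left(-189 - \sqrt{J{\left(w,-11 \right)} - 61}\right) + x\right)^{2} = \left(\left(-189 - \sqrt{-11 - 61}\right) - \frac{1}{931}\right)^{2} = \left(\left(-189 - \sqrt{-72}\right) - \frac{1}{931}\right)^{2} = \left(\left(-189 - 6 i \sqrt{2}\right) - \frac{1}{931}\right)^{2} = \left(- \frac{175960}{931} - 6 i \sqrt{2}\right)^{2}$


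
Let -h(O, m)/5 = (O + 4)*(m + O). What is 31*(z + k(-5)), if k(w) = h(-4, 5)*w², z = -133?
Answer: -4123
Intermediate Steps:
h(O, m) = -5*(4 + O)*(O + m) (h(O, m) = -5*(O + 4)*(m + O) = -5*(4 + O)*(O + m))
k(w) = 0 (k(w) = (-20*(-4) - 20*5 - 5*(-4)² - 5*(-4)*5)*w² = (80 - 100 - 5*16 + 100)*w² = (80 - 100 - 80 + 100)*w² = 0*w² = 0)
31*(z + k(-5)) = 31*(-133 + 0) = 31*(-133) = -4123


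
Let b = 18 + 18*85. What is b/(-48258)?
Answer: -86/2681 ≈ -0.032078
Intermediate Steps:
b = 1548 (b = 18 + 1530 = 1548)
b/(-48258) = 1548/(-48258) = 1548*(-1/48258) = -86/2681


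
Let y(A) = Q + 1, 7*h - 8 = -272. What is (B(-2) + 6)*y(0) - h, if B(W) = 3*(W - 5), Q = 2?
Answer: -51/7 ≈ -7.2857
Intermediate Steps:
h = -264/7 (h = 8/7 + (1/7)*(-272) = 8/7 - 272/7 = -264/7 ≈ -37.714)
B(W) = -15 + 3*W (B(W) = 3*(-5 + W) = -15 + 3*W)
y(A) = 3 (y(A) = 2 + 1 = 3)
(B(-2) + 6)*y(0) - h = ((-15 + 3*(-2)) + 6)*3 - 1*(-264/7) = ((-15 - 6) + 6)*3 + 264/7 = (-21 + 6)*3 + 264/7 = -15*3 + 264/7 = -45 + 264/7 = -51/7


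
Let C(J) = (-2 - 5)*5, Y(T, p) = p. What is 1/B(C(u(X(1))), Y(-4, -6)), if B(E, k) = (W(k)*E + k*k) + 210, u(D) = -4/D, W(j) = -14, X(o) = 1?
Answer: 1/736 ≈ 0.0013587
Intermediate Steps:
C(J) = -35 (C(J) = -7*5 = -35)
B(E, k) = 210 + k² - 14*E (B(E, k) = (-14*E + k*k) + 210 = (-14*E + k²) + 210 = (k² - 14*E) + 210 = 210 + k² - 14*E)
1/B(C(u(X(1))), Y(-4, -6)) = 1/(210 + (-6)² - 14*(-35)) = 1/(210 + 36 + 490) = 1/736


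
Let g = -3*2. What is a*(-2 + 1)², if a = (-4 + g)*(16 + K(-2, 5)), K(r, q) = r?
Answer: -140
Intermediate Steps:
g = -6
a = -140 (a = (-4 - 6)*(16 - 2) = -10*14 = -140)
a*(-2 + 1)² = -140*(-2 + 1)² = -140*(-1)² = -140*1 = -140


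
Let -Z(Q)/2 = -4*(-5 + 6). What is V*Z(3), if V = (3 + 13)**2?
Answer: 2048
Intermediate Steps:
Z(Q) = 8 (Z(Q) = -(-8)*(-5 + 6) = -(-8) = -2*(-4) = 8)
V = 256 (V = 16**2 = 256)
V*Z(3) = 256*8 = 2048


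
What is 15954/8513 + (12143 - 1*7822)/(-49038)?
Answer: 745567579/417460494 ≈ 1.7860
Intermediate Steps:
15954/8513 + (12143 - 1*7822)/(-49038) = 15954*(1/8513) + (12143 - 7822)*(-1/49038) = 15954/8513 + 4321*(-1/49038) = 15954/8513 - 4321/49038 = 745567579/417460494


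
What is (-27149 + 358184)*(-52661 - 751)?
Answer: -17681241420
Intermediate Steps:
(-27149 + 358184)*(-52661 - 751) = 331035*(-53412) = -17681241420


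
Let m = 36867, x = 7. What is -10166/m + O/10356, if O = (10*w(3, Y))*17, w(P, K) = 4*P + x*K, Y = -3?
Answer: -26947601/63632442 ≈ -0.42349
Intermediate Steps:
w(P, K) = 4*P + 7*K
O = -1530 (O = (10*(4*3 + 7*(-3)))*17 = (10*(12 - 21))*17 = (10*(-9))*17 = -90*17 = -1530)
-10166/m + O/10356 = -10166/36867 - 1530/10356 = -10166*1/36867 - 1530*1/10356 = -10166/36867 - 255/1726 = -26947601/63632442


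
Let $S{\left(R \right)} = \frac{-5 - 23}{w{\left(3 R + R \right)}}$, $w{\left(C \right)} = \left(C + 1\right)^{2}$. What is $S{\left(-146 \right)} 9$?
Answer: $- \frac{252}{339889} \approx -0.00074142$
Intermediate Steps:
$w{\left(C \right)} = \left(1 + C\right)^{2}$
$S{\left(R \right)} = - \frac{28}{\left(1 + 4 R\right)^{2}}$ ($S{\left(R \right)} = \frac{-5 - 23}{\left(1 + \left(3 R + R\right)\right)^{2}} = - \frac{28}{\left(1 + 4 R\right)^{2}}$)
$S{\left(-146 \right)} 9 = - \frac{28}{\left(1 + 4 \left(-146\right)\right)^{2}} \cdot 9 = - \frac{28}{\left(1 - 584\right)^{2}} \cdot 9 = - \frac{28}{339889} \cdot 9 = \left(-28\right) \frac{1}{339889} \cdot 9 = \left(- \frac{28}{339889}\right) 9 = - \frac{252}{339889}$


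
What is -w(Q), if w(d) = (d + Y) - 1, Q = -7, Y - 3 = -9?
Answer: 14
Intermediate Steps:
Y = -6 (Y = 3 - 9 = -6)
w(d) = -7 + d (w(d) = (d - 6) - 1 = (-6 + d) - 1 = -7 + d)
-w(Q) = -(-7 - 7) = -1*(-14) = 14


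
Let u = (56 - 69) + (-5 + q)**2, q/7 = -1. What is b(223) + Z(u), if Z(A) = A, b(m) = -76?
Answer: 55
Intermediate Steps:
q = -7 (q = 7*(-1) = -7)
u = 131 (u = (56 - 69) + (-5 - 7)**2 = -13 + (-12)**2 = -13 + 144 = 131)
b(223) + Z(u) = -76 + 131 = 55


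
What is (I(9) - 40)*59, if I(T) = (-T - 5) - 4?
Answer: -3422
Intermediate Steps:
I(T) = -9 - T (I(T) = (-5 - T) - 4 = -9 - T)
(I(9) - 40)*59 = ((-9 - 1*9) - 40)*59 = ((-9 - 9) - 40)*59 = (-18 - 40)*59 = -58*59 = -3422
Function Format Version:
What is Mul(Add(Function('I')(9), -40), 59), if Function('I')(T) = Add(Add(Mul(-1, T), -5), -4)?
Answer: -3422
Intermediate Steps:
Function('I')(T) = Add(-9, Mul(-1, T)) (Function('I')(T) = Add(Add(-5, Mul(-1, T)), -4) = Add(-9, Mul(-1, T)))
Mul(Add(Function('I')(9), -40), 59) = Mul(Add(Add(-9, Mul(-1, 9)), -40), 59) = Mul(Add(Add(-9, -9), -40), 59) = Mul(Add(-18, -40), 59) = Mul(-58, 59) = -3422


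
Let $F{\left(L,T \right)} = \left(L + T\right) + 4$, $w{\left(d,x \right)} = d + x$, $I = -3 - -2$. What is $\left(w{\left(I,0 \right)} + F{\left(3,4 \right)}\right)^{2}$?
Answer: $100$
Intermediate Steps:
$I = -1$ ($I = -3 + 2 = -1$)
$F{\left(L,T \right)} = 4 + L + T$
$\left(w{\left(I,0 \right)} + F{\left(3,4 \right)}\right)^{2} = \left(\left(-1 + 0\right) + \left(4 + 3 + 4\right)\right)^{2} = \left(-1 + 11\right)^{2} = 10^{2} = 100$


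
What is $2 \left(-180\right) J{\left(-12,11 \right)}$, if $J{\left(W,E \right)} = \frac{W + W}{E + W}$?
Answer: $-8640$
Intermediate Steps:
$J{\left(W,E \right)} = \frac{2 W}{E + W}$
$2 \left(-180\right) J{\left(-12,11 \right)} = 2 \left(-180\right) 2 \left(-12\right) \frac{1}{11 - 12} = - 360 \cdot 2 \left(-12\right) \frac{1}{-1} = - 360 \cdot 2 \left(-12\right) \left(-1\right) = \left(-360\right) 24 = -8640$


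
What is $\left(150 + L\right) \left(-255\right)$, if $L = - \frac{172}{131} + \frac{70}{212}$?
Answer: $- \frac{527659515}{13886} \approx -37999.0$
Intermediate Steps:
$L = - \frac{13647}{13886}$ ($L = \left(-172\right) \frac{1}{131} + 70 \cdot \frac{1}{212} = - \frac{172}{131} + \frac{35}{106} = - \frac{13647}{13886} \approx -0.98279$)
$\left(150 + L\right) \left(-255\right) = \left(150 - \frac{13647}{13886}\right) \left(-255\right) = \frac{2069253}{13886} \left(-255\right) = - \frac{527659515}{13886}$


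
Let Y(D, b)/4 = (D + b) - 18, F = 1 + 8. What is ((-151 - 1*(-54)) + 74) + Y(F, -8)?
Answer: -91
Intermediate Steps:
F = 9
Y(D, b) = -72 + 4*D + 4*b (Y(D, b) = 4*((D + b) - 18) = 4*(-18 + D + b) = -72 + 4*D + 4*b)
((-151 - 1*(-54)) + 74) + Y(F, -8) = ((-151 - 1*(-54)) + 74) + (-72 + 4*9 + 4*(-8)) = ((-151 + 54) + 74) + (-72 + 36 - 32) = (-97 + 74) - 68 = -23 - 68 = -91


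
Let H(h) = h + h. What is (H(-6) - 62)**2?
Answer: 5476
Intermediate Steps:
H(h) = 2*h
(H(-6) - 62)**2 = (2*(-6) - 62)**2 = (-12 - 62)**2 = (-74)**2 = 5476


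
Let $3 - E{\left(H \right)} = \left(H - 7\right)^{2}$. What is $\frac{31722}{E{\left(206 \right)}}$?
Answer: $- \frac{15861}{19799} \approx -0.8011$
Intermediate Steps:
$E{\left(H \right)} = 3 - \left(-7 + H\right)^{2}$ ($E{\left(H \right)} = 3 - \left(H - 7\right)^{2} = 3 - \left(-7 + H\right)^{2}$)
$\frac{31722}{E{\left(206 \right)}} = \frac{31722}{3 - \left(-7 + 206\right)^{2}} = \frac{31722}{3 - 199^{2}} = \frac{31722}{3 - 39601} = \frac{31722}{-39598} = 31722 \left(- \frac{1}{39598}\right) = - \frac{15861}{19799}$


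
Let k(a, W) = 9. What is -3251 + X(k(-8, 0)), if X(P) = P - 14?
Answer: -3256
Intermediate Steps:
X(P) = -14 + P
-3251 + X(k(-8, 0)) = -3251 + (-14 + 9) = -3251 - 5 = -3256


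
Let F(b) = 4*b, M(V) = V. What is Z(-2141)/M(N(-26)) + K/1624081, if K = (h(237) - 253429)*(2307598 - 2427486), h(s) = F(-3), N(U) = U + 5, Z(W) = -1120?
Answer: 91413456784/4872243 ≈ 18762.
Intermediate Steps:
N(U) = 5 + U
h(s) = -12 (h(s) = 4*(-3) = -12)
K = 30384534608 (K = (-12 - 253429)*(2307598 - 2427486) = -253441*(-119888) = 30384534608)
Z(-2141)/M(N(-26)) + K/1624081 = -1120/(5 - 26) + 30384534608/1624081 = -1120/(-21) + 30384534608*(1/1624081) = -1120*(-1/21) + 30384534608/1624081 = 160/3 + 30384534608/1624081 = 91413456784/4872243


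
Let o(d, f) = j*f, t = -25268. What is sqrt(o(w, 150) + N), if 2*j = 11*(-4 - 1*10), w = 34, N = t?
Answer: I*sqrt(36818) ≈ 191.88*I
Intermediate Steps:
N = -25268
j = -77 (j = (11*(-4 - 1*10))/2 = (11*(-4 - 10))/2 = (11*(-14))/2 = (1/2)*(-154) = -77)
o(d, f) = -77*f
sqrt(o(w, 150) + N) = sqrt(-77*150 - 25268) = sqrt(-11550 - 25268) = sqrt(-36818) = I*sqrt(36818)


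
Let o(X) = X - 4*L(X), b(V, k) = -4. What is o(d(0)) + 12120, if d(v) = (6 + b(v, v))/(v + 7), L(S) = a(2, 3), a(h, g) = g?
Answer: 84758/7 ≈ 12108.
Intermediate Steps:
L(S) = 3
d(v) = 2/(7 + v) (d(v) = (6 - 4)/(v + 7) = 2/(7 + v))
o(X) = -12 + X (o(X) = X - 4*3 = X - 12 = -12 + X)
o(d(0)) + 12120 = (-12 + 2/(7 + 0)) + 12120 = (-12 + 2/7) + 12120 = -82/7 + 12120 = 84758/7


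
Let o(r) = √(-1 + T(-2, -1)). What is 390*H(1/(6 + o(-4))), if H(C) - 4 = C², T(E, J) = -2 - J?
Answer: 195*(-137*I + 48*√2)/(-17*I + 6*√2) ≈ 1569.2 - 4.5835*I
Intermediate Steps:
o(r) = I*√2 (o(r) = √(-1 + (-2 - 1*(-1))) = √(-1 + (-2 + 1)) = √(-1 - 1) = √(-2) = I*√2)
H(C) = 4 + C²
390*H(1/(6 + o(-4))) = 390*(4 + (1/(6 + I*√2))²) = 390*(4 + (6 + I*√2)⁻²) = 1560 + 390/(6 + I*√2)²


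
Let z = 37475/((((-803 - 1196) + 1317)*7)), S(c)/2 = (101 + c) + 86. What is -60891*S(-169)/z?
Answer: 10464970824/37475 ≈ 2.7925e+5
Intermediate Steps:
S(c) = 374 + 2*c (S(c) = 2*((101 + c) + 86) = 2*(187 + c) = 374 + 2*c)
z = -37475/4774 (z = 37475/(((-1999 + 1317)*7)) = 37475/((-682*7)) = 37475/(-4774) = 37475*(-1/4774) = -37475/4774 ≈ -7.8498)
-60891*S(-169)/z = -60891/((-37475/(4774*(374 + 2*(-169))))) = -60891/((-37475/(4774*(374 - 338)))) = -60891/((-37475/4774/36)) = -60891/((-37475/4774*1/36)) = -60891/(-37475/171864) = -60891*(-171864/37475) = 10464970824/37475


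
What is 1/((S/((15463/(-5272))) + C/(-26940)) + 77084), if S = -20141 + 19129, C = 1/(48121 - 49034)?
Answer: 380331349860/29448689099725783 ≈ 1.2915e-5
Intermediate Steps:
C = -1/913 (C = 1/(-913) = -1/913 ≈ -0.0010953)
S = -1012
1/((S/((15463/(-5272))) + C/(-26940)) + 77084) = 1/((-1012/(15463/(-5272)) - 1/913/(-26940)) + 77084) = 1/((-1012/(15463*(-1/5272)) - 1/913*(-1/26940)) + 77084) = 1/((-1012/(-15463/5272) + 1/24596220) + 77084) = 1/((-1012*(-5272/15463) + 1/24596220) + 77084) = 1/((5335264/15463 + 1/24596220) + 77084) = 1/(131227327117543/380331349860 + 77084) = 1/(29448689099725783/380331349860) = 380331349860/29448689099725783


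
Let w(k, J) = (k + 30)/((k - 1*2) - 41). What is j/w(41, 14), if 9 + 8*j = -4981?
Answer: 2495/142 ≈ 17.570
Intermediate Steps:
j = -2495/4 (j = -9/8 + (⅛)*(-4981) = -9/8 - 4981/8 = -2495/4 ≈ -623.75)
w(k, J) = (30 + k)/(-43 + k) (w(k, J) = (30 + k)/((k - 2) - 41) = (30 + k)/((-2 + k) - 41) = (30 + k)/(-43 + k))
j/w(41, 14) = -2495*(-43 + 41)/(30 + 41)/4 = -2495/(4*(71/(-2))) = -2495/(4*((-½*71))) = -2495/(4*(-71/2)) = -2495/4*(-2/71) = 2495/142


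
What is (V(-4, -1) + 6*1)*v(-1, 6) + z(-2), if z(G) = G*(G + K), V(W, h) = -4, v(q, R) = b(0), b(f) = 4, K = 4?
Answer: 4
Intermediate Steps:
v(q, R) = 4
z(G) = G*(4 + G) (z(G) = G*(G + 4) = G*(4 + G))
(V(-4, -1) + 6*1)*v(-1, 6) + z(-2) = (-4 + 6*1)*4 - 2*(4 - 2) = (-4 + 6)*4 - 2*2 = 2*4 - 4 = 8 - 4 = 4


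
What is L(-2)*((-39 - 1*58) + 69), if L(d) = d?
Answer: 56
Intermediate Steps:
L(-2)*((-39 - 1*58) + 69) = -2*((-39 - 1*58) + 69) = -2*((-39 - 58) + 69) = -2*(-97 + 69) = -2*(-28) = 56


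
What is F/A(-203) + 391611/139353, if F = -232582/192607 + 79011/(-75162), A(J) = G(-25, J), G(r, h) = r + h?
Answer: 144127196865071345/51106843065764184 ≈ 2.8201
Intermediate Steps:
G(r, h) = h + r
A(J) = -25 + J (A(J) = J - 25 = -25 + J)
F = -10899799987/4825575778 (F = -232582*1/192607 + 79011*(-1/75162) = -232582/192607 - 26337/25054 = -10899799987/4825575778 ≈ -2.2588)
F/A(-203) + 391611/139353 = -10899799987/(4825575778*(-25 - 203)) + 391611/139353 = -10899799987/4825575778/(-228) + 391611*(1/139353) = -10899799987/4825575778*(-1/228) + 130537/46451 = 10899799987/1100231277384 + 130537/46451 = 144127196865071345/51106843065764184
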